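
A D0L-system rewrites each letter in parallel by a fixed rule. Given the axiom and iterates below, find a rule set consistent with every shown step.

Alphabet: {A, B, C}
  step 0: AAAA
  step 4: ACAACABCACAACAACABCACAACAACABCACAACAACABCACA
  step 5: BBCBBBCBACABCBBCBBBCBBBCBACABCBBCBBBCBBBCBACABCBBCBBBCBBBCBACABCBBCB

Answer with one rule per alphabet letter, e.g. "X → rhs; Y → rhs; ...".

A->B, B->ACA, C->BC

  step 4 ⇒ step 5: ACAACABCACAACAACABCACAACAACABCACAACAACABCACA ⇒ B·BC·B·B·BC·B·ACA·BC·B·BC·B·B·BC·B·B·BC·B·ACA·BC·B·BC·B·B·BC·B·B·BC·B·ACA·BC·B·BC·B·B·BC·B·B·BC·B·ACA·BC·B·BC·B
    A ↦ B
    B ↦ ACA
    C ↦ BC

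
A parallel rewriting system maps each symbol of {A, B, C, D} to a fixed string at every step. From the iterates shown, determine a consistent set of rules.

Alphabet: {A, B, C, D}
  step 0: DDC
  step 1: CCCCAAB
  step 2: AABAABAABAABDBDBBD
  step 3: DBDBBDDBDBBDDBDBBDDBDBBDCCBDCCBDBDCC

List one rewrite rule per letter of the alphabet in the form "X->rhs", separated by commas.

A->DB, B->BD, C->AAB, D->CC

  step 2 ⇒ step 3: AABAABAABAABDBDBBD ⇒ DB·DB·BD·DB·DB·BD·DB·DB·BD·DB·DB·BD·CC·BD·CC·BD·BD·CC
    A ↦ DB
    B ↦ BD
    D ↦ CC
  step 0 ⇒ step 1: DDC ⇒ CC·CC·AAB
    C ↦ AAB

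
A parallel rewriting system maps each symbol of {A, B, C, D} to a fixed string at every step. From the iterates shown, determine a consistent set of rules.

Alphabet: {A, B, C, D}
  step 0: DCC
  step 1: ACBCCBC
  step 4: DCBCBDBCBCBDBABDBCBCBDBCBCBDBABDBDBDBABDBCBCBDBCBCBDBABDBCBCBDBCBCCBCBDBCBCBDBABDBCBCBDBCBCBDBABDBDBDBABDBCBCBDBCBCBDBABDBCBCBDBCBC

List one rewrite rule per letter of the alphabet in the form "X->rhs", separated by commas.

A->D, B->BDB, C->CBC, D->A

  step 0 ⇒ step 1: DCC ⇒ A·CBC·CBC
    C ↦ CBC
    D ↦ A
    A ↦ D  (constrained at step 1)
    B ↦ BDB  (constrained at step 1)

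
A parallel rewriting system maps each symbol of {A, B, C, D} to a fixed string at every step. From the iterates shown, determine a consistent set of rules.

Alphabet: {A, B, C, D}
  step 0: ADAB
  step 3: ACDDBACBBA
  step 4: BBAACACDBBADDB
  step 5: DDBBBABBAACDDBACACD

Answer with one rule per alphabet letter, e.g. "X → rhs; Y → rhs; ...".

A->B, B->D, C->BA, D->AC

  step 4 ⇒ step 5: BBAACACDBBADDB ⇒ D·D·B·B·BA·B·BA·AC·D·D·B·AC·AC·D
    A ↦ B
    B ↦ D
    C ↦ BA
    D ↦ AC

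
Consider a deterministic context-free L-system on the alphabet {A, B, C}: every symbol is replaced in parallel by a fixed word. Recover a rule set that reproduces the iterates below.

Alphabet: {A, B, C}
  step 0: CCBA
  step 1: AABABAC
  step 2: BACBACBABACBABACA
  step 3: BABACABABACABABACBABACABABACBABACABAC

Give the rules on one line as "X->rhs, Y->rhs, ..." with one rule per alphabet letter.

A->BAC, B->BA, C->A

  step 2 ⇒ step 3: BACBACBABACBABACA ⇒ BA·BAC·A·BA·BAC·A·BA·BAC·BA·BAC·A·BA·BAC·BA·BAC·A·BAC
    A ↦ BAC
    B ↦ BA
    C ↦ A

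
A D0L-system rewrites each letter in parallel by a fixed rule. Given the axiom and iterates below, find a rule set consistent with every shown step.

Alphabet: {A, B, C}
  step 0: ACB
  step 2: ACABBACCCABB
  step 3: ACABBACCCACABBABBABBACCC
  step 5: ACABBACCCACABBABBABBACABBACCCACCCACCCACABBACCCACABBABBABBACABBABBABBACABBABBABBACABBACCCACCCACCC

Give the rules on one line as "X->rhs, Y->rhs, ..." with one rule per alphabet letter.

  step 2 ⇒ step 3: ACABBACCCABB ⇒ AC·ABB·AC·C·C·AC·ABB·ABB·ABB·AC·C·C
    A ↦ AC
    B ↦ C
    C ↦ ABB

A->AC, B->C, C->ABB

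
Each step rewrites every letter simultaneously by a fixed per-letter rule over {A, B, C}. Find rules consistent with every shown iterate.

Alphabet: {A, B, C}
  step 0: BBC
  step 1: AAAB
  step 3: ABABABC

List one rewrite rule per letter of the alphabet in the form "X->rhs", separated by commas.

  step 0 ⇒ step 1: BBC ⇒ A·A·AB
    B ↦ A
    C ↦ AB
    A ↦ C  (constrained at step 1)

A->C, B->A, C->AB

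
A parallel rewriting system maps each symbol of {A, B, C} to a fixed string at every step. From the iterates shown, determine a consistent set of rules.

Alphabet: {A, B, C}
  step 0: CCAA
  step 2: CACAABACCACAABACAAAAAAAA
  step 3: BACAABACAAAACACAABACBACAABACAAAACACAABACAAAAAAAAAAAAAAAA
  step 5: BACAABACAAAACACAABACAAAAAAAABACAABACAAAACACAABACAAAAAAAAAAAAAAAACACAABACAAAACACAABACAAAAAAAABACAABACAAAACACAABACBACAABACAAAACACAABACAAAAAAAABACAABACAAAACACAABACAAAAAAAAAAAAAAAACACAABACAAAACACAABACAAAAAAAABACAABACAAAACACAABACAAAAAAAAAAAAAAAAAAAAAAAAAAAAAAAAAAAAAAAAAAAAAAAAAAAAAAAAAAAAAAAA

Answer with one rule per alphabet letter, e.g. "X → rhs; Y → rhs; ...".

  step 2 ⇒ step 3: CACAABACCACAABACAAAAAAAA ⇒ BAC·AA·BAC·AA·AA·CAC·AA·BAC·BAC·AA·BAC·AA·AA·CAC·AA·BAC·AA·AA·AA·AA·AA·AA·AA·AA
    A ↦ AA
    B ↦ CAC
    C ↦ BAC

A->AA, B->CAC, C->BAC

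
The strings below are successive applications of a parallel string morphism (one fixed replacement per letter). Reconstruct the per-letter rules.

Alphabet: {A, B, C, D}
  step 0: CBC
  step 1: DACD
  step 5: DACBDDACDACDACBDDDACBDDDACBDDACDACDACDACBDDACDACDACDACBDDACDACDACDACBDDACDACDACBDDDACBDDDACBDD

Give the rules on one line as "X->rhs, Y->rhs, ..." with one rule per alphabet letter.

A->BD, B->AC, C->D, D->DAC

  step 0 ⇒ step 1: CBC ⇒ D·AC·D
    B ↦ AC
    C ↦ D
    A ↦ BD  (constrained at step 1)
    D ↦ DAC  (constrained at step 1)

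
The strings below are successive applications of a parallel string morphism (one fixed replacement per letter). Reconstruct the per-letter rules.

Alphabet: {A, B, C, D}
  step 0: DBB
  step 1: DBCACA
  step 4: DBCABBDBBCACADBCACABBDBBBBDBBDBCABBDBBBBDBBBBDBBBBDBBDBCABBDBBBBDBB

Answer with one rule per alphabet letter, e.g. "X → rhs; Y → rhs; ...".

A->BB, B->CA, C->BBD, D->DB

  step 0 ⇒ step 1: DBB ⇒ DB·CA·CA
    B ↦ CA
    D ↦ DB
    A ↦ BB  (constrained at step 1)
    C ↦ BBD  (constrained at step 1)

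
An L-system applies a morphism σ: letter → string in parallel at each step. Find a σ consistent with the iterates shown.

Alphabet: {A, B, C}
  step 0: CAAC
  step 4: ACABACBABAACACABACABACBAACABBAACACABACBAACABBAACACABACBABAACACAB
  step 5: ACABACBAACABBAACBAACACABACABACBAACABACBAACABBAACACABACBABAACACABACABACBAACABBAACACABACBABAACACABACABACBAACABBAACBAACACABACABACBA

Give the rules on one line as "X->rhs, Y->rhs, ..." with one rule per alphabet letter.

A->AC, B->BA, C->AB

  step 4 ⇒ step 5: ACABACBABAACACABACABACBAACABBAACACABACBAACABBAACACABACBABAACACAB ⇒ AC·AB·AC·BA·AC·AB·BA·AC·BA·AC·AC·AB·AC·AB·AC·BA·AC·AB·AC·BA·AC·AB·BA·AC·AC·AB·AC·BA·BA·AC·AC·AB·AC·AB·AC·BA·AC·AB·BA·AC·AC·AB·AC·BA·BA·AC·AC·AB·AC·AB·AC·BA·AC·AB·BA·AC·BA·AC·AC·AB·AC·AB·AC·BA
    A ↦ AC
    B ↦ BA
    C ↦ AB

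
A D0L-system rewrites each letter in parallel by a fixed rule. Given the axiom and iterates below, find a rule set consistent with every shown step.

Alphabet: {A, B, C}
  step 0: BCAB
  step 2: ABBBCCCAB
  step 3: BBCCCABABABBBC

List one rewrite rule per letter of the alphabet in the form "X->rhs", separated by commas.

A->BB, B->C, C->AB

  step 2 ⇒ step 3: ABBBCCCAB ⇒ BB·C·C·C·AB·AB·AB·BB·C
    A ↦ BB
    B ↦ C
    C ↦ AB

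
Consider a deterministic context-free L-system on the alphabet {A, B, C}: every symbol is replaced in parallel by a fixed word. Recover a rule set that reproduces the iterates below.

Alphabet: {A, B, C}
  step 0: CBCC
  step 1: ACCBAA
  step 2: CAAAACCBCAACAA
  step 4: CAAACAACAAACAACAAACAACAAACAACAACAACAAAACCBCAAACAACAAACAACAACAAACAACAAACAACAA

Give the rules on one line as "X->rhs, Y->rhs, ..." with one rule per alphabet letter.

A->CAA, B->CCB, C->A

  step 1 ⇒ step 2: ACCBAA ⇒ CAA·A·A·CCB·CAA·CAA
    A ↦ CAA
    B ↦ CCB
    C ↦ A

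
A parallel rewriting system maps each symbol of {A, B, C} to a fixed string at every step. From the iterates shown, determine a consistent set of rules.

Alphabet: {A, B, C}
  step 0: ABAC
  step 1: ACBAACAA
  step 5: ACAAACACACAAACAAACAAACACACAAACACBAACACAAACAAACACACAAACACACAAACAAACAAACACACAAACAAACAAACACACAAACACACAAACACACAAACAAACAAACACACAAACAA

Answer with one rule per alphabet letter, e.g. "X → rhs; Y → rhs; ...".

  step 0 ⇒ step 1: ABAC ⇒ AC·BA·AC·AA
    A ↦ AC
    B ↦ BA
    C ↦ AA

A->AC, B->BA, C->AA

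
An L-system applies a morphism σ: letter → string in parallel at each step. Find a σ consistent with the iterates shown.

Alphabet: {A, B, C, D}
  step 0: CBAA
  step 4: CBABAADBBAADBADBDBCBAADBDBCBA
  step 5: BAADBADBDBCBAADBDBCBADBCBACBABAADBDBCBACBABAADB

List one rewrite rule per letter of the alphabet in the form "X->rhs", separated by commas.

A->DB, B->A, C->BA, D->CB

  step 4 ⇒ step 5: CBABAADBBAADBADBDBCBAADBDBCBA ⇒ BA·A·DB·A·DB·DB·CB·A·A·DB·DB·CB·A·DB·CB·A·CB·A·BA·A·DB·DB·CB·A·CB·A·BA·A·DB
    A ↦ DB
    B ↦ A
    C ↦ BA
    D ↦ CB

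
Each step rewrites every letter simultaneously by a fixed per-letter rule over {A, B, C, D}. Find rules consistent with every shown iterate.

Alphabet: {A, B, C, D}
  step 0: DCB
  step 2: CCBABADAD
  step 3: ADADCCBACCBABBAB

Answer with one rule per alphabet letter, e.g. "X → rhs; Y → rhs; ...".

A->BA, B->CC, C->AD, D->B

  step 2 ⇒ step 3: CCBABADAD ⇒ AD·AD·CC·BA·CC·BA·B·BA·B
    A ↦ BA
    B ↦ CC
    C ↦ AD
    D ↦ B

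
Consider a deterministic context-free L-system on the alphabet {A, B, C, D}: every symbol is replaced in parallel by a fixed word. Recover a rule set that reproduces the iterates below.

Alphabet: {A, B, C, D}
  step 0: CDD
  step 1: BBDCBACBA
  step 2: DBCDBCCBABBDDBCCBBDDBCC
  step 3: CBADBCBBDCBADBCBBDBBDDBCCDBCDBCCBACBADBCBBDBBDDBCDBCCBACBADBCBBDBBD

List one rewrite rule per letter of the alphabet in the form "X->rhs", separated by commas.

A->C, B->DBC, C->BBD, D->CBA

  step 2 ⇒ step 3: DBCDBCCBABBDDBCCBBDDBCC ⇒ CBA·DBC·BBD·CBA·DBC·BBD·BBD·DBC·C·DBC·DBC·CBA·CBA·DBC·BBD·BBD·DBC·DBC·CBA·CBA·DBC·BBD·BBD
    A ↦ C
    B ↦ DBC
    C ↦ BBD
    D ↦ CBA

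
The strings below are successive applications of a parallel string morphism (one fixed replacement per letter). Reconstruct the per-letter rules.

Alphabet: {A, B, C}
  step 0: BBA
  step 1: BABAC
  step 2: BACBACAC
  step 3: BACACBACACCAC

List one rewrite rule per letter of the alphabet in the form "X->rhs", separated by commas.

  step 2 ⇒ step 3: BACBACAC ⇒ BA·C·AC·BA·C·AC·C·AC
    A ↦ C
    B ↦ BA
    C ↦ AC

A->C, B->BA, C->AC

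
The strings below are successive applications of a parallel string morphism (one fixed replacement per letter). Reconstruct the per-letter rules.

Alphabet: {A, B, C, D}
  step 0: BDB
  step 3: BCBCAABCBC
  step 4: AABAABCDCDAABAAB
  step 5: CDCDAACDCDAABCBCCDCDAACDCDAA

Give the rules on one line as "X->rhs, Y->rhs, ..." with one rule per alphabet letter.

A->CD, B->AA, C->B, D->C

  step 4 ⇒ step 5: AABAABCDCDAABAAB ⇒ CD·CD·AA·CD·CD·AA·B·C·B·C·CD·CD·AA·CD·CD·AA
    A ↦ CD
    B ↦ AA
    C ↦ B
    D ↦ C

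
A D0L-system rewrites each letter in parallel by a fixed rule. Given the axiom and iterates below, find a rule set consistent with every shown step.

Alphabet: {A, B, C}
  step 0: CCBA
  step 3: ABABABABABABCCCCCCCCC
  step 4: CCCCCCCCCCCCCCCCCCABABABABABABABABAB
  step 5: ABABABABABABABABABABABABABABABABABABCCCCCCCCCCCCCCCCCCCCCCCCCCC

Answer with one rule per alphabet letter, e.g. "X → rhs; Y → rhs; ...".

  step 4 ⇒ step 5: CCCCCCCCCCCCCCCCCCABABABABABABABABAB ⇒ AB·AB·AB·AB·AB·AB·AB·AB·AB·AB·AB·AB·AB·AB·AB·AB·AB·AB·C·CC·C·CC·C·CC·C·CC·C·CC·C·CC·C·CC·C·CC·C·CC
    A ↦ C
    B ↦ CC
    C ↦ AB

A->C, B->CC, C->AB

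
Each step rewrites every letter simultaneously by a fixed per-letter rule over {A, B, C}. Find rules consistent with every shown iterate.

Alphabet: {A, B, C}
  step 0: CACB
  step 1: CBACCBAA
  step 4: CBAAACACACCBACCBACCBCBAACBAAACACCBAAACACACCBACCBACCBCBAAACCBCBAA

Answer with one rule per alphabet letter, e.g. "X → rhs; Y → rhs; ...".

A->AC, B->AA, C->CB

  step 0 ⇒ step 1: CACB ⇒ CB·AC·CB·AA
    A ↦ AC
    B ↦ AA
    C ↦ CB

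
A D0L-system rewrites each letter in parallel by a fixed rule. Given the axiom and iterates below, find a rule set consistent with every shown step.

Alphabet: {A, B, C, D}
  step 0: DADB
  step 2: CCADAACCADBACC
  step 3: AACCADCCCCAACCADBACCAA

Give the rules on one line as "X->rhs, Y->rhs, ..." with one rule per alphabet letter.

A->CC, B->BA, C->A, D->AD

  step 2 ⇒ step 3: CCADAACCADBACC ⇒ A·A·CC·AD·CC·CC·A·A·CC·AD·BA·CC·A·A
    A ↦ CC
    B ↦ BA
    C ↦ A
    D ↦ AD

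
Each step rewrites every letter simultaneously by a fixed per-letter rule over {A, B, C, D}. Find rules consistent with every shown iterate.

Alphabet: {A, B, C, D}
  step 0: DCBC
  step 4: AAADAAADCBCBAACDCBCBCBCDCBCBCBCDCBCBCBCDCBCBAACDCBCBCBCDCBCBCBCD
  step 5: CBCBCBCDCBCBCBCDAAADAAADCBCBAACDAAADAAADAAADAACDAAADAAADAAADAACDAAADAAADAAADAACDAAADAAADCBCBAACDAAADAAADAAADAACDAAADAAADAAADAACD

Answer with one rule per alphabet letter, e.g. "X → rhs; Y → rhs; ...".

A->CB, B->AD, C->AA, D->CD

  step 4 ⇒ step 5: AAADAAADCBCBAACDCBCBCBCDCBCBCBCDCBCBCBCDCBCBAACDCBCBCBCDCBCBCBCD ⇒ CB·CB·CB·CD·CB·CB·CB·CD·AA·AD·AA·AD·CB·CB·AA·CD·AA·AD·AA·AD·AA·AD·AA·CD·AA·AD·AA·AD·AA·AD·AA·CD·AA·AD·AA·AD·AA·AD·AA·CD·AA·AD·AA·AD·CB·CB·AA·CD·AA·AD·AA·AD·AA·AD·AA·CD·AA·AD·AA·AD·AA·AD·AA·CD
    A ↦ CB
    B ↦ AD
    C ↦ AA
    D ↦ CD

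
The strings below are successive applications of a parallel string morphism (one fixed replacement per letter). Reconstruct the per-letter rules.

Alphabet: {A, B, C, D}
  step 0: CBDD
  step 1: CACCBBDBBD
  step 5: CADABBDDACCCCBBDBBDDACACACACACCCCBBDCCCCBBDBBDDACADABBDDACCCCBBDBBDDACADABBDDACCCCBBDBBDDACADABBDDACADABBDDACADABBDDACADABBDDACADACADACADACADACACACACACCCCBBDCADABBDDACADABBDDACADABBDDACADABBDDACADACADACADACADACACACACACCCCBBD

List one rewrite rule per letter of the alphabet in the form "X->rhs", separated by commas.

  step 0 ⇒ step 1: CBDD ⇒ CA·CC·BBD·BBD
    B ↦ CC
    C ↦ CA
    D ↦ BBD
    A ↦ DA  (constrained at step 1)

A->DA, B->CC, C->CA, D->BBD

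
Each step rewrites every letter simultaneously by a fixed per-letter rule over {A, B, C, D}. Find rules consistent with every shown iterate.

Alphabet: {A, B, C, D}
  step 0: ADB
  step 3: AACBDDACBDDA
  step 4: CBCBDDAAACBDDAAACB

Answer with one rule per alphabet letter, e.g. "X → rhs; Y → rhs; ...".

A->CB, B->DA, C->D, D->A

  step 3 ⇒ step 4: AACBDDACBDDA ⇒ CB·CB·D·DA·A·A·CB·D·DA·A·A·CB
    A ↦ CB
    B ↦ DA
    C ↦ D
    D ↦ A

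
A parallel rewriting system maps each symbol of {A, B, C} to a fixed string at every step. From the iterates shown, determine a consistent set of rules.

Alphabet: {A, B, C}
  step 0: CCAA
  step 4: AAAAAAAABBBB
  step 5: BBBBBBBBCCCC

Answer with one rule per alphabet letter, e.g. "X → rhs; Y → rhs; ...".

A->B, B->C, C->AA

  step 4 ⇒ step 5: AAAAAAAABBBB ⇒ B·B·B·B·B·B·B·B·C·C·C·C
    A ↦ B
    B ↦ C
    C ↦ AA  (constrained at step 0)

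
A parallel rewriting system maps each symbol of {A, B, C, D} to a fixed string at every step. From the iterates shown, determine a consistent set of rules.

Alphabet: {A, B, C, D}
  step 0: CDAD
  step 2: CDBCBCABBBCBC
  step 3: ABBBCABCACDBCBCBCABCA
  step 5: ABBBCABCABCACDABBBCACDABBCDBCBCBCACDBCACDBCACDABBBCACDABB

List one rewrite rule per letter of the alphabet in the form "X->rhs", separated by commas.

  step 2 ⇒ step 3: CDBCBCABBBCBC ⇒ A·BB·BC·A·BC·A·CD·BC·BC·BC·A·BC·A
    A ↦ CD
    B ↦ BC
    C ↦ A
    D ↦ BB

A->CD, B->BC, C->A, D->BB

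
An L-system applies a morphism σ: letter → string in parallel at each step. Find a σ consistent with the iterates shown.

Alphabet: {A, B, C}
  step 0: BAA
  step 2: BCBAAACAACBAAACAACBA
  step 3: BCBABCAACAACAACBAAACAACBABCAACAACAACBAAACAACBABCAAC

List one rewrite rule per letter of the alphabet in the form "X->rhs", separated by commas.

  step 2 ⇒ step 3: BCBAAACAACBAAACAACBA ⇒ BC·BA·BC·AAC·AAC·AAC·BA·AAC·AAC·BA·BC·AAC·AAC·AAC·BA·AAC·AAC·BA·BC·AAC
    A ↦ AAC
    B ↦ BC
    C ↦ BA

A->AAC, B->BC, C->BA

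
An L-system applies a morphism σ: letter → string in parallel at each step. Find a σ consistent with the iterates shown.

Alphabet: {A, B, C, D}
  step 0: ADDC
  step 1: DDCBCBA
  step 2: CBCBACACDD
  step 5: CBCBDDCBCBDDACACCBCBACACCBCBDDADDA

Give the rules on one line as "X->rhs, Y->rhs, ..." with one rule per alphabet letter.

A->DD, B->C, C->A, D->CB

  step 1 ⇒ step 2: DDCBCBA ⇒ CB·CB·A·C·A·C·DD
    A ↦ DD
    B ↦ C
    C ↦ A
    D ↦ CB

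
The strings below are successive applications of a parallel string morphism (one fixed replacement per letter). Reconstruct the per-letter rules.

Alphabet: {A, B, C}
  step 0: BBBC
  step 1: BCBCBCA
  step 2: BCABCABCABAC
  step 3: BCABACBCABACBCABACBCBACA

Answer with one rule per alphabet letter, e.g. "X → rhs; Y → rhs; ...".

A->BAC, B->BC, C->A

  step 2 ⇒ step 3: BCABCABCABAC ⇒ BC·A·BAC·BC·A·BAC·BC·A·BAC·BC·BAC·A
    A ↦ BAC
    B ↦ BC
    C ↦ A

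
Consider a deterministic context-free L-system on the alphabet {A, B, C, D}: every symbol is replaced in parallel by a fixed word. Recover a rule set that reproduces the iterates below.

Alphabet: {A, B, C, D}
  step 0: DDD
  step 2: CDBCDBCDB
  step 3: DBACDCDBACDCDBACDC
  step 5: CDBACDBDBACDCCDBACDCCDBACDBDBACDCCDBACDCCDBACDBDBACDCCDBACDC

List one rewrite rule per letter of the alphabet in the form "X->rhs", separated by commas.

  step 2 ⇒ step 3: CDBCDBCDB ⇒ DB·AC·DC·DB·AC·DC·DB·AC·DC
    B ↦ DC
    C ↦ DB
    D ↦ AC
    A ↦ C  (constrained at step 3)

A->C, B->DC, C->DB, D->AC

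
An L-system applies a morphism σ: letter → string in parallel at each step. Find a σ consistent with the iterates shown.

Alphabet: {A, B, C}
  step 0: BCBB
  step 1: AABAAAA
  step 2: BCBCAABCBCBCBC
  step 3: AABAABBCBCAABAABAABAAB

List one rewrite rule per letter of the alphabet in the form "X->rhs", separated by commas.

  step 2 ⇒ step 3: BCBCAABCBCBCBC ⇒ AA·B·AA·B·BC·BC·AA·B·AA·B·AA·B·AA·B
    A ↦ BC
    B ↦ AA
    C ↦ B

A->BC, B->AA, C->B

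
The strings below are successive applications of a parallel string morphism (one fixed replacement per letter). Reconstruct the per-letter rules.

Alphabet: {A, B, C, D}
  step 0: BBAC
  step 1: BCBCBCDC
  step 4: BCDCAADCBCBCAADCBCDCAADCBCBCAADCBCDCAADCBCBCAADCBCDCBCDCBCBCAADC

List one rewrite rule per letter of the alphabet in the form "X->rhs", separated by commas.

  step 0 ⇒ step 1: BBAC ⇒ BC·BC·BC·DC
    A ↦ BC
    B ↦ BC
    C ↦ DC
    D ↦ AA  (constrained at step 1)

A->BC, B->BC, C->DC, D->AA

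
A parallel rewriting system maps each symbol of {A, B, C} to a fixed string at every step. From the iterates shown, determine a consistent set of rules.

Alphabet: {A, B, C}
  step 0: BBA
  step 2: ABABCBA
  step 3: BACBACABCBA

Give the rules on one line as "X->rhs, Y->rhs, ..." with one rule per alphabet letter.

  step 2 ⇒ step 3: ABABCBA ⇒ BA·C·BA·C·AB·C·BA
    A ↦ BA
    B ↦ C
    C ↦ AB

A->BA, B->C, C->AB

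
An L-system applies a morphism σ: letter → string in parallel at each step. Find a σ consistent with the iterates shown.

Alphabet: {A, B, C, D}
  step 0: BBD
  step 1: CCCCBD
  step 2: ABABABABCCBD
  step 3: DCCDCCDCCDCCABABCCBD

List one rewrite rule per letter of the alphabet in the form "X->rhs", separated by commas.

A->D, B->CC, C->AB, D->BD

  step 2 ⇒ step 3: ABABABABCCBD ⇒ D·CC·D·CC·D·CC·D·CC·AB·AB·CC·BD
    A ↦ D
    B ↦ CC
    C ↦ AB
    D ↦ BD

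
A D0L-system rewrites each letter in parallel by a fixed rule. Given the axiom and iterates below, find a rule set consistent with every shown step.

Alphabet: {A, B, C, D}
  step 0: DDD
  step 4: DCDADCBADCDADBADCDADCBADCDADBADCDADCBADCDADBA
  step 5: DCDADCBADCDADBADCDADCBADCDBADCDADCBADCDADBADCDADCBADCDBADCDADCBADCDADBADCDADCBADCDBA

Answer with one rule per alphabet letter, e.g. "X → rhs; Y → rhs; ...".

A->BA, B->D, C->DA, D->DC

  step 4 ⇒ step 5: DCDADCBADCDADBADCDADCBADCDADBADCDADCBADCDADBA ⇒ DC·DA·DC·BA·DC·DA·D·BA·DC·DA·DC·BA·DC·D·BA·DC·DA·DC·BA·DC·DA·D·BA·DC·DA·DC·BA·DC·D·BA·DC·DA·DC·BA·DC·DA·D·BA·DC·DA·DC·BA·DC·D·BA
    A ↦ BA
    B ↦ D
    C ↦ DA
    D ↦ DC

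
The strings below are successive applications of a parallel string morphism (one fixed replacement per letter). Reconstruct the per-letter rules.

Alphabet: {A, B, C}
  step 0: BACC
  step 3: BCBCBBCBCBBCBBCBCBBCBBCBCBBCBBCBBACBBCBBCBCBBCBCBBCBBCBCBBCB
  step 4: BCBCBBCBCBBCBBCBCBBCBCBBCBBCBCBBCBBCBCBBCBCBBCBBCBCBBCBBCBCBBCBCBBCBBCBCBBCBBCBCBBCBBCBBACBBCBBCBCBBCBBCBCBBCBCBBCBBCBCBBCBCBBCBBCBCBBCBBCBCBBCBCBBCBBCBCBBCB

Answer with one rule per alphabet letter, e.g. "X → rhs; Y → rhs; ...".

  step 3 ⇒ step 4: BCBCBBCBCBBCBBCBCBBCBBCBCBBCBBCBBACBBCBBCBCBBCBCBBCBBCBCBBCB ⇒ BCB·CB·BCB·CB·BCB·BCB·CB·BCB·CB·BCB·BCB·CB·BCB·BCB·CB·BCB·CB·BCB·BCB·CB·BCB·BCB·CB·BCB·CB·BCB·BCB·CB·BCB·BCB·CB·BCB·BCB·BA·CB·BCB·BCB·CB·BCB·BCB·CB·BCB·CB·BCB·BCB·CB·BCB·CB·BCB·BCB·CB·BCB·BCB·CB·BCB·CB·BCB·BCB·CB·BCB
    A ↦ BA
    B ↦ BCB
    C ↦ CB

A->BA, B->BCB, C->CB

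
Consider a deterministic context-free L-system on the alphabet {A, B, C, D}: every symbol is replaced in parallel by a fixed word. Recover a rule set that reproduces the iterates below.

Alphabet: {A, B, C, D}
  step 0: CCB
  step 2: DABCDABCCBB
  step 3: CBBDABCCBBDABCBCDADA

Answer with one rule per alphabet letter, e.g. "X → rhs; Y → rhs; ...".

  step 2 ⇒ step 3: DABCDABCCBB ⇒ CB·B·DA·BC·CB·B·DA·BC·BC·DA·DA
    A ↦ B
    B ↦ DA
    C ↦ BC
    D ↦ CB

A->B, B->DA, C->BC, D->CB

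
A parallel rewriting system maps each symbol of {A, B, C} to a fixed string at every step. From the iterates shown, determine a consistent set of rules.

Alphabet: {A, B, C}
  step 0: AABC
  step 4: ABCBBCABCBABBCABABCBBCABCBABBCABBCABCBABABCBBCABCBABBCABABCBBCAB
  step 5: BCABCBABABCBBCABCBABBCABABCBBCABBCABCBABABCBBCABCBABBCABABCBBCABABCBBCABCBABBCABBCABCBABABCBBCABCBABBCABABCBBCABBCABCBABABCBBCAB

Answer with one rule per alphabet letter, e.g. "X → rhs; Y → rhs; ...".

A->BC, B->AB, C->CB

  step 4 ⇒ step 5: ABCBBCABCBABBCABABCBBCABCBABBCABBCABCBABABCBBCABCBABBCABABCBBCAB ⇒ BC·AB·CB·AB·AB·CB·BC·AB·CB·AB·BC·AB·AB·CB·BC·AB·BC·AB·CB·AB·AB·CB·BC·AB·CB·AB·BC·AB·AB·CB·BC·AB·AB·CB·BC·AB·CB·AB·BC·AB·BC·AB·CB·AB·AB·CB·BC·AB·CB·AB·BC·AB·AB·CB·BC·AB·BC·AB·CB·AB·AB·CB·BC·AB
    A ↦ BC
    B ↦ AB
    C ↦ CB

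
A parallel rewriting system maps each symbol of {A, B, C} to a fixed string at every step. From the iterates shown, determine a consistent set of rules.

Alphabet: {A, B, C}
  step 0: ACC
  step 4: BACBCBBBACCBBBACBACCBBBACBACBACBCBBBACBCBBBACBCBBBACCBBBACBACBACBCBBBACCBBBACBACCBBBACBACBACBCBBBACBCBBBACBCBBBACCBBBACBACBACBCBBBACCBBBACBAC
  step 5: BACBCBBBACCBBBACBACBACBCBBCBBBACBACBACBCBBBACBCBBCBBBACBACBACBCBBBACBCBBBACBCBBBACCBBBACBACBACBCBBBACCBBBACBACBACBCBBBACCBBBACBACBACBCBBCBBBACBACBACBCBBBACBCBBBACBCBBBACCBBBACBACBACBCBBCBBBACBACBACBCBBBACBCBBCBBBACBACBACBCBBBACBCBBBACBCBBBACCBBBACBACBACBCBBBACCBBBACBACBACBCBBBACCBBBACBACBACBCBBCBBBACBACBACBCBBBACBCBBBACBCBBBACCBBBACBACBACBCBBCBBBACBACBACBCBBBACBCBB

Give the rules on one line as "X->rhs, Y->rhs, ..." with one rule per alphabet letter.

A->B, B->BAC, C->CBB

  step 4 ⇒ step 5: BACBCBBBACCBBBACBACCBBBACBACBACBCBBBACBCBBBACBCBBBACCBBBACBACBACBCBBBACCBBBACBACCBBBACBACBACBCBBBACBCBBBACBCBBBACCBBBACBACBACBCBBBACCBBBACBAC ⇒ BAC·B·CBB·BAC·CBB·BAC·BAC·BAC·B·CBB·CBB·BAC·BAC·BAC·B·CBB·BAC·B·CBB·CBB·BAC·BAC·BAC·B·CBB·BAC·B·CBB·BAC·B·CBB·BAC·CBB·BAC·BAC·BAC·B·CBB·BAC·CBB·BAC·BAC·BAC·B·CBB·BAC·CBB·BAC·BAC·BAC·B·CBB·CBB·BAC·BAC·BAC·B·CBB·BAC·B·CBB·BAC·B·CBB·BAC·CBB·BAC·BAC·BAC·B·CBB·CBB·BAC·BAC·BAC·B·CBB·BAC·B·CBB·CBB·BAC·BAC·BAC·B·CBB·BAC·B·CBB·BAC·B·CBB·BAC·CBB·BAC·BAC·BAC·B·CBB·BAC·CBB·BAC·BAC·BAC·B·CBB·BAC·CBB·BAC·BAC·BAC·B·CBB·CBB·BAC·BAC·BAC·B·CBB·BAC·B·CBB·BAC·B·CBB·BAC·CBB·BAC·BAC·BAC·B·CBB·CBB·BAC·BAC·BAC·B·CBB·BAC·B·CBB
    A ↦ B
    B ↦ BAC
    C ↦ CBB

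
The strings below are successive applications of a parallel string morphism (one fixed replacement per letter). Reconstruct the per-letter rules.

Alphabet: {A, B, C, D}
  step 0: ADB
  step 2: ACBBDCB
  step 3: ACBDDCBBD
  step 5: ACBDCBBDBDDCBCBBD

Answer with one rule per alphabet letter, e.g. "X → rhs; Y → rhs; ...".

A->AC, B->D, C->B, D->CB

  step 2 ⇒ step 3: ACBBDCB ⇒ AC·B·D·D·CB·B·D
    A ↦ AC
    B ↦ D
    C ↦ B
    D ↦ CB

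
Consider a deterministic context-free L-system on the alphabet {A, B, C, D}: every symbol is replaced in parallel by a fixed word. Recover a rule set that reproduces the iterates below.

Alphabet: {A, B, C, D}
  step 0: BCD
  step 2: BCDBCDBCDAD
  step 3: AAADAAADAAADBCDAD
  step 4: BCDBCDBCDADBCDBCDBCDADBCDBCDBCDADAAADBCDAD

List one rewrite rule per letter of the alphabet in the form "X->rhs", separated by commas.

A->BCD, B->A, C->A, D->AD

  step 3 ⇒ step 4: AAADAAADAAADBCDAD ⇒ BCD·BCD·BCD·AD·BCD·BCD·BCD·AD·BCD·BCD·BCD·AD·A·A·AD·BCD·AD
    A ↦ BCD
    B ↦ A
    C ↦ A
    D ↦ AD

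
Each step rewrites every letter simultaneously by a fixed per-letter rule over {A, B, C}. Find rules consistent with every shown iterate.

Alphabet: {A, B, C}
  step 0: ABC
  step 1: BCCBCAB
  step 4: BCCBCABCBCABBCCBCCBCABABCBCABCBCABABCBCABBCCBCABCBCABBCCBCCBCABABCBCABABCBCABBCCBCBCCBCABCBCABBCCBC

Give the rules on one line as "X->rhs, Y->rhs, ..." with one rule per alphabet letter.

  step 0 ⇒ step 1: ABC ⇒ BC·CBC·AB
    A ↦ BC
    B ↦ CBC
    C ↦ AB

A->BC, B->CBC, C->AB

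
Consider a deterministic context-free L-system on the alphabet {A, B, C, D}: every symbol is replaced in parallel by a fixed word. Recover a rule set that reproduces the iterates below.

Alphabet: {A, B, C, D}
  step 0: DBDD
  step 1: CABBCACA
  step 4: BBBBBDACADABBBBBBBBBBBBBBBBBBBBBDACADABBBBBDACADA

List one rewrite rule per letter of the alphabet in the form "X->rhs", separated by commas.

  step 0 ⇒ step 1: DBDD ⇒ CA·BB·CA·CA
    B ↦ BB
    D ↦ CA
    A ↦ DA  (constrained at step 1)
    C ↦ B  (constrained at step 1)

A->DA, B->BB, C->B, D->CA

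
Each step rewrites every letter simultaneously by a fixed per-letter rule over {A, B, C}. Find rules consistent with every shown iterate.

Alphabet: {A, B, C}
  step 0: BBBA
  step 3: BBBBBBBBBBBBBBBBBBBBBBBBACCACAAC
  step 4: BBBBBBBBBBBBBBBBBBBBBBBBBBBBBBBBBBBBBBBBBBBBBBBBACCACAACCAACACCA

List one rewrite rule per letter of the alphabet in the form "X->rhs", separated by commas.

A->AC, B->BB, C->CA

  step 3 ⇒ step 4: BBBBBBBBBBBBBBBBBBBBBBBBACCACAAC ⇒ BB·BB·BB·BB·BB·BB·BB·BB·BB·BB·BB·BB·BB·BB·BB·BB·BB·BB·BB·BB·BB·BB·BB·BB·AC·CA·CA·AC·CA·AC·AC·CA
    A ↦ AC
    B ↦ BB
    C ↦ CA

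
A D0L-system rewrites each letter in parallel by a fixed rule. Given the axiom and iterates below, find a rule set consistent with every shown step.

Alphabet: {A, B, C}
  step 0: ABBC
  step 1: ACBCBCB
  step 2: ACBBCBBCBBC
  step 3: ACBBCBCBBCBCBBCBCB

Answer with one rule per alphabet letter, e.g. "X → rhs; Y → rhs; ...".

  step 2 ⇒ step 3: ACBBCBBCBBC ⇒ AC·B·BC·BC·B·BC·BC·B·BC·BC·B
    A ↦ AC
    B ↦ BC
    C ↦ B

A->AC, B->BC, C->B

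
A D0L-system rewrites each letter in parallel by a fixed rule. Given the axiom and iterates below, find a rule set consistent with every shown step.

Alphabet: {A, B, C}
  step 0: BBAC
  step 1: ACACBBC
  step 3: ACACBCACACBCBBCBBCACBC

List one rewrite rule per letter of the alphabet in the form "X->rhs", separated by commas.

A->B, B->AC, C->BC

  step 0 ⇒ step 1: BBAC ⇒ AC·AC·B·BC
    A ↦ B
    B ↦ AC
    C ↦ BC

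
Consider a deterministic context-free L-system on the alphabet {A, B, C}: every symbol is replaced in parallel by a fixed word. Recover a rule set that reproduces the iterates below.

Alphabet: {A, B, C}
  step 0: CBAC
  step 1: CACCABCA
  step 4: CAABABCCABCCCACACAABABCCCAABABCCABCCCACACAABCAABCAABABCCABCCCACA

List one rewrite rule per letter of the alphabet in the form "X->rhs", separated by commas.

  step 0 ⇒ step 1: CBAC ⇒ CA·CC·AB·CA
    A ↦ AB
    B ↦ CC
    C ↦ CA

A->AB, B->CC, C->CA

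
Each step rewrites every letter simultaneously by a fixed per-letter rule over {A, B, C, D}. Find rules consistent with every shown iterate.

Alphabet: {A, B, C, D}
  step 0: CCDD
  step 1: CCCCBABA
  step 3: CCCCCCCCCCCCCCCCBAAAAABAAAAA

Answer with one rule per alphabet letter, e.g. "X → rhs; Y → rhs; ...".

A->AA, B->D, C->CC, D->BA

  step 0 ⇒ step 1: CCDD ⇒ CC·CC·BA·BA
    C ↦ CC
    D ↦ BA
    A ↦ AA  (constrained at step 1)
    B ↦ D  (constrained at step 1)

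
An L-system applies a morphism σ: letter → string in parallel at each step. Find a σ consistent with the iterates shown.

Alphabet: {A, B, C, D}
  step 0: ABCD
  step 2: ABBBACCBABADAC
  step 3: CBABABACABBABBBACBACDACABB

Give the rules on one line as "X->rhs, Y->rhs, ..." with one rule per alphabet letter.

A->C, B->BA, C->ABB, D->DA

  step 2 ⇒ step 3: ABBBACCBABADAC ⇒ C·BA·BA·BA·C·ABB·ABB·BA·C·BA·C·DA·C·ABB
    A ↦ C
    B ↦ BA
    C ↦ ABB
    D ↦ DA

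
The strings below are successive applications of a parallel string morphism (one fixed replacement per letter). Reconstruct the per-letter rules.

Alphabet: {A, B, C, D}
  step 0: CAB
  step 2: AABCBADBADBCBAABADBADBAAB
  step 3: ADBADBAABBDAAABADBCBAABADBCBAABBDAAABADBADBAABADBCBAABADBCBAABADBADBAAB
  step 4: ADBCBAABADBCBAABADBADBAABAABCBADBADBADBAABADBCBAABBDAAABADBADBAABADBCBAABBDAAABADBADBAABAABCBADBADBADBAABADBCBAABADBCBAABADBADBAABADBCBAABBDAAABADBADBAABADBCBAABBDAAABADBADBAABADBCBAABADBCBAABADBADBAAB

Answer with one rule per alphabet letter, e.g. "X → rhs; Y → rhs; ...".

A->ADB, B->AAB, C->BDA, D->CB

  step 3 ⇒ step 4: ADBADBAABBDAAABADBCBAABADBCBAABBDAAABADBADBAABADBCBAABADBCBAABADBADBAAB ⇒ ADB·CB·AAB·ADB·CB·AAB·ADB·ADB·AAB·AAB·CB·ADB·ADB·ADB·AAB·ADB·CB·AAB·BDA·AAB·ADB·ADB·AAB·ADB·CB·AAB·BDA·AAB·ADB·ADB·AAB·AAB·CB·ADB·ADB·ADB·AAB·ADB·CB·AAB·ADB·CB·AAB·ADB·ADB·AAB·ADB·CB·AAB·BDA·AAB·ADB·ADB·AAB·ADB·CB·AAB·BDA·AAB·ADB·ADB·AAB·ADB·CB·AAB·ADB·CB·AAB·ADB·ADB·AAB
    A ↦ ADB
    B ↦ AAB
    C ↦ BDA
    D ↦ CB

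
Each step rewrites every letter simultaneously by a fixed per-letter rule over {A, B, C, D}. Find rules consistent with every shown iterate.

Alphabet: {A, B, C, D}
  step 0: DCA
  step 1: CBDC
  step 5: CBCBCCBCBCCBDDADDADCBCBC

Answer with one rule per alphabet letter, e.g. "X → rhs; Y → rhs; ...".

A->C, B->DA, C->D, D->CB

  step 0 ⇒ step 1: DCA ⇒ CB·D·C
    A ↦ C
    C ↦ D
    D ↦ CB
    B ↦ DA  (constrained at step 1)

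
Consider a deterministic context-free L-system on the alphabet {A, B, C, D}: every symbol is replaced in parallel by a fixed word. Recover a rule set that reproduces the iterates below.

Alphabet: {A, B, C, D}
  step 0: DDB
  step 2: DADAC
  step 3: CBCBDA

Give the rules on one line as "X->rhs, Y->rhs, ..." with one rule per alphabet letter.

  step 2 ⇒ step 3: DADAC ⇒ C·B·C·B·DA
    A ↦ B
    C ↦ DA
    D ↦ C
    B ↦ D  (constrained at step 0)

A->B, B->D, C->DA, D->C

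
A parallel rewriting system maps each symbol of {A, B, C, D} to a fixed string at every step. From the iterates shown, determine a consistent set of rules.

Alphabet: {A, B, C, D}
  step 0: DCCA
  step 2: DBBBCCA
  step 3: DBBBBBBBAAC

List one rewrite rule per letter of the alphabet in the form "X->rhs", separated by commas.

  step 2 ⇒ step 3: DBBBCCA ⇒ DB·BB·BB·BB·A·A·C
    A ↦ C
    B ↦ BB
    C ↦ A
    D ↦ DB

A->C, B->BB, C->A, D->DB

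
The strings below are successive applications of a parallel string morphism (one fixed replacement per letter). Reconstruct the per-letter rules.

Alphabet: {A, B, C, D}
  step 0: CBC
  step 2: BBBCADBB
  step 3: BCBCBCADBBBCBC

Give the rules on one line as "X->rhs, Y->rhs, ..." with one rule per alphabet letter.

  step 2 ⇒ step 3: BBBCADBB ⇒ BC·BC·BC·AD·B·B·BC·BC
    A ↦ B
    B ↦ BC
    C ↦ AD
    D ↦ B

A->B, B->BC, C->AD, D->B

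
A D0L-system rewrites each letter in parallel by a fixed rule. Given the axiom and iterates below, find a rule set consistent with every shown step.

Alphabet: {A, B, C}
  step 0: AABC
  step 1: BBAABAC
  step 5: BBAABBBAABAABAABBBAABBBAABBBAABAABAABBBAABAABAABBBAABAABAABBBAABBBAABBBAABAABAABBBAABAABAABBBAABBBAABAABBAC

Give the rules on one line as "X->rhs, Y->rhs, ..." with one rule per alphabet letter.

A->B, B->AAB, C->AC

  step 0 ⇒ step 1: AABC ⇒ B·B·AAB·AC
    A ↦ B
    B ↦ AAB
    C ↦ AC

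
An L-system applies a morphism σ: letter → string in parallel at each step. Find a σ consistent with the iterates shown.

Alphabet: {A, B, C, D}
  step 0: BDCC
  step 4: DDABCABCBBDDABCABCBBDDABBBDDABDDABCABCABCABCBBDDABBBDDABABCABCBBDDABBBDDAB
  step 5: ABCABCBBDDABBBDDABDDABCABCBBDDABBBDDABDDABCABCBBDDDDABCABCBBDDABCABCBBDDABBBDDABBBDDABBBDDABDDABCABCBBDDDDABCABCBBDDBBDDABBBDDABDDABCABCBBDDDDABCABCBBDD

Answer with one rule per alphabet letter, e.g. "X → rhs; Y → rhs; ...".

A->BBD, B->D, C->AB, D->ABC

  step 4 ⇒ step 5: DDABCABCBBDDABCABCBBDDABBBDDABDDABCABCABCABCBBDDABBBDDABABCABCBBDDABBBDDAB ⇒ ABC·ABC·BBD·D·AB·BBD·D·AB·D·D·ABC·ABC·BBD·D·AB·BBD·D·AB·D·D·ABC·ABC·BBD·D·D·D·ABC·ABC·BBD·D·ABC·ABC·BBD·D·AB·BBD·D·AB·BBD·D·AB·BBD·D·AB·D·D·ABC·ABC·BBD·D·D·D·ABC·ABC·BBD·D·BBD·D·AB·BBD·D·AB·D·D·ABC·ABC·BBD·D·D·D·ABC·ABC·BBD·D
    A ↦ BBD
    B ↦ D
    C ↦ AB
    D ↦ ABC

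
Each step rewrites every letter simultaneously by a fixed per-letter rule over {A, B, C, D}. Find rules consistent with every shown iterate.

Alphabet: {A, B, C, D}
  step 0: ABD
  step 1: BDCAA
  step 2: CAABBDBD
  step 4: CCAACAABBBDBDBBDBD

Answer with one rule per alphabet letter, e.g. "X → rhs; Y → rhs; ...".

  step 1 ⇒ step 2: BDCAA ⇒ C·AA·B·BD·BD
    A ↦ BD
    B ↦ C
    C ↦ B
    D ↦ AA

A->BD, B->C, C->B, D->AA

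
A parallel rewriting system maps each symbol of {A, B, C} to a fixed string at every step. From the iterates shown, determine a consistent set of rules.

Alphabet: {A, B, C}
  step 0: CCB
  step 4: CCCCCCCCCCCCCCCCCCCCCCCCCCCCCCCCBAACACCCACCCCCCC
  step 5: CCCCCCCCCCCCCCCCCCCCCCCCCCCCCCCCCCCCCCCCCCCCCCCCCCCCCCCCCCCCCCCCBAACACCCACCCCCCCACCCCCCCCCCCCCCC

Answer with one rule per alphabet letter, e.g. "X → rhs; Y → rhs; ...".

  step 4 ⇒ step 5: CCCCCCCCCCCCCCCCCCCCCCCCCCCCCCCCBAACACCCACCCCCCC ⇒ CC·CC·CC·CC·CC·CC·CC·CC·CC·CC·CC·CC·CC·CC·CC·CC·CC·CC·CC·CC·CC·CC·CC·CC·CC·CC·CC·CC·CC·CC·CC·CC·BA·AC·AC·CC·AC·CC·CC·CC·AC·CC·CC·CC·CC·CC·CC·CC
    A ↦ AC
    B ↦ BA
    C ↦ CC

A->AC, B->BA, C->CC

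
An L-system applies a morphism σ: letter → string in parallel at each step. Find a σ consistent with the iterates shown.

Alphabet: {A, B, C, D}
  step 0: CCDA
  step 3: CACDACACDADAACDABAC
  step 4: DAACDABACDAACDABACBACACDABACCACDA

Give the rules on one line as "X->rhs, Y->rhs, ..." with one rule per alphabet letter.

A->AC, B->C, C->DA, D->B

  step 3 ⇒ step 4: CACDACACDADAACDABAC ⇒ DA·AC·DA·B·AC·DA·AC·DA·B·AC·B·AC·AC·DA·B·AC·C·AC·DA
    A ↦ AC
    B ↦ C
    C ↦ DA
    D ↦ B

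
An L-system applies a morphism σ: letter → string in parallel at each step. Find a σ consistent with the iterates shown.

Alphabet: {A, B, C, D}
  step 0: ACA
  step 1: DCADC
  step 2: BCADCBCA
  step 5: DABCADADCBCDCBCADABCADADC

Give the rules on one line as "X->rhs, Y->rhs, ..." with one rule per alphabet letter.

  step 1 ⇒ step 2: DCADC ⇒ BC·A·DC·BC·A
    A ↦ DC
    C ↦ A
    D ↦ BC
    B ↦ D  (constrained at step 2)

A->DC, B->D, C->A, D->BC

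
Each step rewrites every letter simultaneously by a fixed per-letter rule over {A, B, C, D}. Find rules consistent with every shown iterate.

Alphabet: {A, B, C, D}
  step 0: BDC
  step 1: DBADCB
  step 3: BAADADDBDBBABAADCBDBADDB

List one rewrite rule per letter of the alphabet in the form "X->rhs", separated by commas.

  step 0 ⇒ step 1: BDC ⇒ DB·AD·CB
    B ↦ DB
    C ↦ CB
    D ↦ AD
    A ↦ BA  (constrained at step 1)

A->BA, B->DB, C->CB, D->AD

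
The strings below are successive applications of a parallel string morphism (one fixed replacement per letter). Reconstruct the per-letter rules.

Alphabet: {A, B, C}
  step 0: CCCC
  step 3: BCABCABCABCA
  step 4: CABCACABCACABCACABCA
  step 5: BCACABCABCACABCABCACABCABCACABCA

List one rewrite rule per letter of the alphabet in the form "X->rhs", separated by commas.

A->CA, B->CA, C->B

  step 4 ⇒ step 5: CABCACABCACABCACABCA ⇒ B·CA·CA·B·CA·B·CA·CA·B·CA·B·CA·CA·B·CA·B·CA·CA·B·CA
    A ↦ CA
    B ↦ CA
    C ↦ B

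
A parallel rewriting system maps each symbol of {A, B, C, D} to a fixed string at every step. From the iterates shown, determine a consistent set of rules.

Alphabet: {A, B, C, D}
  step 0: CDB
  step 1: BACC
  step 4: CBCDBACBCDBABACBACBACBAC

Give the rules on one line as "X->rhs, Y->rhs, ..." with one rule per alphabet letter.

A->BCD, B->C, C->BA, D->C

  step 0 ⇒ step 1: CDB ⇒ BA·C·C
    B ↦ C
    C ↦ BA
    D ↦ C
    A ↦ BCD  (constrained at step 1)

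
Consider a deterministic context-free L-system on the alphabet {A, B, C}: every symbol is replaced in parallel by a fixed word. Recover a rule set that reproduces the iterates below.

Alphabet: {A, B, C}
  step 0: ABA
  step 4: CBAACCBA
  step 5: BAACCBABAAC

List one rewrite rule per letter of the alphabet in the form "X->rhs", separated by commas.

A->C, B->A, C->BA

  step 4 ⇒ step 5: CBAACCBA ⇒ BA·A·C·C·BA·BA·A·C
    A ↦ C
    B ↦ A
    C ↦ BA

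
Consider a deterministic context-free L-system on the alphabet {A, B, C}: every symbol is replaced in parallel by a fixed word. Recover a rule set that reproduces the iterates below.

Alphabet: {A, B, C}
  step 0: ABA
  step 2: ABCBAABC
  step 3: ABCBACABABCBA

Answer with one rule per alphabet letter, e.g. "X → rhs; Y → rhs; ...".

  step 2 ⇒ step 3: ABCBAABC ⇒ AB·C·BA·C·AB·AB·C·BA
    A ↦ AB
    B ↦ C
    C ↦ BA

A->AB, B->C, C->BA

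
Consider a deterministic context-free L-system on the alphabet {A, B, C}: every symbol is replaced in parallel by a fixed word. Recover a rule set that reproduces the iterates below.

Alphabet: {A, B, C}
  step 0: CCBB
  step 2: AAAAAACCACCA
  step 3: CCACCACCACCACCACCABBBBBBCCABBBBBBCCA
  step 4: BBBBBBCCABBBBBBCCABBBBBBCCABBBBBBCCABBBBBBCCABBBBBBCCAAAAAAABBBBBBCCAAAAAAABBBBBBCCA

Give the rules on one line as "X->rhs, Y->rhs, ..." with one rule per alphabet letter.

A->CCA, B->A, C->BBB

  step 3 ⇒ step 4: CCACCACCACCACCACCABBBBBBCCABBBBBBCCA ⇒ BBB·BBB·CCA·BBB·BBB·CCA·BBB·BBB·CCA·BBB·BBB·CCA·BBB·BBB·CCA·BBB·BBB·CCA·A·A·A·A·A·A·BBB·BBB·CCA·A·A·A·A·A·A·BBB·BBB·CCA
    A ↦ CCA
    B ↦ A
    C ↦ BBB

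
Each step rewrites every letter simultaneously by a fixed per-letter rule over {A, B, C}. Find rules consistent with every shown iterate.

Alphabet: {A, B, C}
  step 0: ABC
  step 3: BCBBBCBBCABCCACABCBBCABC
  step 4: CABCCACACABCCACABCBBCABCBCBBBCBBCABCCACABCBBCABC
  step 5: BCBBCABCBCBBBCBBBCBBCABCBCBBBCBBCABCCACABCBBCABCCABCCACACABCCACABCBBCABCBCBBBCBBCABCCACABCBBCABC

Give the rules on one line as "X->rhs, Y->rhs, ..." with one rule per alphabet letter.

  step 4 ⇒ step 5: CABCCACACABCCACABCBBCABCBCBBBCBBCABCCACABCBBCABC ⇒ BC·BB·CA·BC·BC·BB·BC·BB·BC·BB·CA·BC·BC·BB·BC·BB·CA·BC·CA·CA·BC·BB·CA·BC·CA·BC·CA·CA·CA·BC·CA·CA·BC·BB·CA·BC·BC·BB·BC·BB·CA·BC·CA·CA·BC·BB·CA·BC
    A ↦ BB
    B ↦ CA
    C ↦ BC

A->BB, B->CA, C->BC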